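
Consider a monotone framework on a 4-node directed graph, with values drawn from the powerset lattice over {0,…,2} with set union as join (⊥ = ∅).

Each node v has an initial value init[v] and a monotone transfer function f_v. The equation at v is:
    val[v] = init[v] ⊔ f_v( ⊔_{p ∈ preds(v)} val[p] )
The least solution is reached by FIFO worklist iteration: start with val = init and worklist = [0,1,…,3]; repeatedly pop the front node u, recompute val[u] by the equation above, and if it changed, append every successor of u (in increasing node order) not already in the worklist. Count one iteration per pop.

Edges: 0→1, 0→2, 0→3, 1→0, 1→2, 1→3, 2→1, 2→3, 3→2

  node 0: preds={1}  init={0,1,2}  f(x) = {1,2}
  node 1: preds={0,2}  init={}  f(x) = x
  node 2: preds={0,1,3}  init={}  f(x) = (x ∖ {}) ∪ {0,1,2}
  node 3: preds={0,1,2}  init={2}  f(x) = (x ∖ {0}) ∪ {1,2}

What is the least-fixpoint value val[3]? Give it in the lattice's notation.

Worklist (7 pops):
  #1 pop 0: in={} → {0,1,2} (no change)
  #2 pop 1: in={0,1,2} → {0,1,2} (was {}); enqueue [0]
  #3 pop 2: in={0,1,2} → {0,1,2} (was {}); enqueue [1]
  #4 pop 3: in={0,1,2} → {1,2} (was {2}); enqueue [2]
  #5 pop 0: in={0,1,2} → {0,1,2} (no change)
  #6 pop 1: in={0,1,2} → {0,1,2} (no change)
  #7 pop 2: in={0,1,2} → {0,1,2} (no change)

Fixpoint:
  val[0] = {0,1,2}
  val[1] = {0,1,2}
  val[2] = {0,1,2}
  val[3] = {1,2}

{1,2}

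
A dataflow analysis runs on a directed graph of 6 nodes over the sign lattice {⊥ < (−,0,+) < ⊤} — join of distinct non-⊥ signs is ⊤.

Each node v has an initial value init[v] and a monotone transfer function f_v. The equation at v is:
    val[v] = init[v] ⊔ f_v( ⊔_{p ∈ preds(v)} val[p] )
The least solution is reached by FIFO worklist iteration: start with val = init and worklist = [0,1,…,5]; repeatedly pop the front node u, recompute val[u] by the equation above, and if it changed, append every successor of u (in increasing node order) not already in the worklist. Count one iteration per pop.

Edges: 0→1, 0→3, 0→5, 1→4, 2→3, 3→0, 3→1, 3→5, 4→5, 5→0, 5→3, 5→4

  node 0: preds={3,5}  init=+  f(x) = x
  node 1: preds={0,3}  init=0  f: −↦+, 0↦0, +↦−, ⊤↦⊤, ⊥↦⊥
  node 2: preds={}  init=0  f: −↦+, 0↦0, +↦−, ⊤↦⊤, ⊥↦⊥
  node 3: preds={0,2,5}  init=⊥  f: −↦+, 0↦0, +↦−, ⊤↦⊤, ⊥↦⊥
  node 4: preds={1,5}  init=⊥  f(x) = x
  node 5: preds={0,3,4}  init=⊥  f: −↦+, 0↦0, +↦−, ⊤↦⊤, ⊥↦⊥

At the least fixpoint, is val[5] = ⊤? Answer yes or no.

Worklist (11 pops):
  #1 pop 0: in=⊥ → + (no change)
  #2 pop 1: in=+ → ⊤ (was 0); enqueue []
  #3 pop 2: in=⊥ → 0 (no change)
  #4 pop 3: in=⊤ → ⊤ (was ⊥); enqueue [0,1]
  #5 pop 4: in=⊤ → ⊤ (was ⊥); enqueue []
  #6 pop 5: in=⊤ → ⊤ (was ⊥); enqueue [3,4]
  #7 pop 0: in=⊤ → ⊤ (was +); enqueue [5]
  #8 pop 1: in=⊤ → ⊤ (no change)
  #9 pop 3: in=⊤ → ⊤ (no change)
  #10 pop 4: in=⊤ → ⊤ (no change)
  #11 pop 5: in=⊤ → ⊤ (no change)

Fixpoint:
  val[0] = ⊤
  val[1] = ⊤
  val[2] = 0
  val[3] = ⊤
  val[4] = ⊤
  val[5] = ⊤

yes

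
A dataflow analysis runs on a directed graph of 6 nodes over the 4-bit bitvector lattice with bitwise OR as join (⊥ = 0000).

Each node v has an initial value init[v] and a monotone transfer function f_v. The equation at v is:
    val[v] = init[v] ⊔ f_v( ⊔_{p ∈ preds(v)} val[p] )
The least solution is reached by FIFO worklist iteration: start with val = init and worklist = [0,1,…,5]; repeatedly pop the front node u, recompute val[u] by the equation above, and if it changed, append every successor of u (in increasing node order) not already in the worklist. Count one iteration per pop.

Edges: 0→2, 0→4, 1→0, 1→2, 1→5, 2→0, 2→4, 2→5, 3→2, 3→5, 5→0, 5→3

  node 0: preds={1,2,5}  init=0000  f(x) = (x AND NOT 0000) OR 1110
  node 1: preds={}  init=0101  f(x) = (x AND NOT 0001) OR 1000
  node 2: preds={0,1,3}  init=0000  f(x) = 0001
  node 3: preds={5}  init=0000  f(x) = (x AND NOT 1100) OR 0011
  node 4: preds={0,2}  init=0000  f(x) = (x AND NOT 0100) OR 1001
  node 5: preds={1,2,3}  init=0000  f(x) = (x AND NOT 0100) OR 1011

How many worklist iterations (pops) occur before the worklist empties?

Worklist (9 pops):
  #1 pop 0: in=0101 → 1111 (was 0000); enqueue []
  #2 pop 1: in=0000 → 1101 (was 0101); enqueue [0]
  #3 pop 2: in=1111 → 0001 (was 0000); enqueue []
  #4 pop 3: in=0000 → 0011 (was 0000); enqueue [2]
  #5 pop 4: in=1111 → 1011 (was 0000); enqueue []
  #6 pop 5: in=1111 → 1011 (was 0000); enqueue [3]
  #7 pop 0: in=1111 → 1111 (no change)
  #8 pop 2: in=1111 → 0001 (no change)
  #9 pop 3: in=1011 → 0011 (no change)

Fixpoint:
  val[0] = 1111
  val[1] = 1101
  val[2] = 0001
  val[3] = 0011
  val[4] = 1011
  val[5] = 1011

9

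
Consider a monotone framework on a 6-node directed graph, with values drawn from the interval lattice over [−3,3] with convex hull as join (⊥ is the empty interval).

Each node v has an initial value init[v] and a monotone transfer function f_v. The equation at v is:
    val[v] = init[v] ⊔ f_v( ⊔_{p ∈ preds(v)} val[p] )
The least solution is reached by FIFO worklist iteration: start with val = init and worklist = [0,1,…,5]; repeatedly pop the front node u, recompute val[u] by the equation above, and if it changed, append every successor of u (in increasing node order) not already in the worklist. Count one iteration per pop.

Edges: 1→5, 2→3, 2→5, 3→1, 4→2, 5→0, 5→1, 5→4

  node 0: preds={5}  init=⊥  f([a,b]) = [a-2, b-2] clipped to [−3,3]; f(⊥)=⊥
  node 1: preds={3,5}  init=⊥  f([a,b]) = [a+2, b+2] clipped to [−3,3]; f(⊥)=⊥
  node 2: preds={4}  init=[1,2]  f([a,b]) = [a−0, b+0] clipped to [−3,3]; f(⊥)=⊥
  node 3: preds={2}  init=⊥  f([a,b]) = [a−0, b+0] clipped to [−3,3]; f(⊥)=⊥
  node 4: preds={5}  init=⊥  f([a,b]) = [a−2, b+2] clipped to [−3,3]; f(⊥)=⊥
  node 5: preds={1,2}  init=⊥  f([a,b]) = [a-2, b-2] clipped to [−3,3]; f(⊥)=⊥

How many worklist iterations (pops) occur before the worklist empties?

Iteration log — 23 steps:
  step 1. node 0  ⊔preds=⊥  new=⊥  stable
  step 2. node 1  ⊔preds=⊥  new=⊥  stable
  step 3. node 2  ⊔preds=⊥  new=[1,2]  stable
  step 4. node 3  ⊔preds=[1,2]  new=[1,2]  old=⊥  +wl: 1
  step 5. node 4  ⊔preds=⊥  new=⊥  stable
  step 6. node 5  ⊔preds=[1,2]  new=[-1,0]  old=⊥  +wl: 0,4
  step 7. node 1  ⊔preds=[-1,2]  new=[1,3]  old=⊥  +wl: 5
  step 8. node 0  ⊔preds=[-1,0]  new=[-3,-2]  old=⊥  +wl: 
  step 9. node 4  ⊔preds=[-1,0]  new=[-3,2]  old=⊥  +wl: 2
  step 10. node 5  ⊔preds=[1,3]  new=[-1,1]  old=[-1,0]  +wl: 0,1,4
  step 11. node 2  ⊔preds=[-3,2]  new=[-3,2]  old=[1,2]  +wl: 3,5
  step 12. node 0  ⊔preds=[-1,1]  new=[-3,-1]  old=[-3,-2]  +wl: 
  step 13. node 1  ⊔preds=[-1,2]  new=[1,3]  stable
  step 14. node 4  ⊔preds=[-1,1]  new=[-3,3]  old=[-3,2]  +wl: 2
  step 15. node 3  ⊔preds=[-3,2]  new=[-3,2]  old=[1,2]  +wl: 1
  step 16. node 5  ⊔preds=[-3,3]  new=[-3,1]  old=[-1,1]  +wl: 0,4
  step 17. node 2  ⊔preds=[-3,3]  new=[-3,3]  old=[-3,2]  +wl: 3,5
  step 18. node 1  ⊔preds=[-3,2]  new=[-1,3]  old=[1,3]  +wl: 
  step 19. node 0  ⊔preds=[-3,1]  new=[-3,-1]  stable
  step 20. node 4  ⊔preds=[-3,1]  new=[-3,3]  stable
  step 21. node 3  ⊔preds=[-3,3]  new=[-3,3]  old=[-3,2]  +wl: 1
  step 22. node 5  ⊔preds=[-3,3]  new=[-3,1]  stable
  step 23. node 1  ⊔preds=[-3,3]  new=[-1,3]  stable

Least fixpoint reached:
  node 0: [-3,-1]
  node 1: [-1,3]
  node 2: [-3,3]
  node 3: [-3,3]
  node 4: [-3,3]
  node 5: [-3,1]

23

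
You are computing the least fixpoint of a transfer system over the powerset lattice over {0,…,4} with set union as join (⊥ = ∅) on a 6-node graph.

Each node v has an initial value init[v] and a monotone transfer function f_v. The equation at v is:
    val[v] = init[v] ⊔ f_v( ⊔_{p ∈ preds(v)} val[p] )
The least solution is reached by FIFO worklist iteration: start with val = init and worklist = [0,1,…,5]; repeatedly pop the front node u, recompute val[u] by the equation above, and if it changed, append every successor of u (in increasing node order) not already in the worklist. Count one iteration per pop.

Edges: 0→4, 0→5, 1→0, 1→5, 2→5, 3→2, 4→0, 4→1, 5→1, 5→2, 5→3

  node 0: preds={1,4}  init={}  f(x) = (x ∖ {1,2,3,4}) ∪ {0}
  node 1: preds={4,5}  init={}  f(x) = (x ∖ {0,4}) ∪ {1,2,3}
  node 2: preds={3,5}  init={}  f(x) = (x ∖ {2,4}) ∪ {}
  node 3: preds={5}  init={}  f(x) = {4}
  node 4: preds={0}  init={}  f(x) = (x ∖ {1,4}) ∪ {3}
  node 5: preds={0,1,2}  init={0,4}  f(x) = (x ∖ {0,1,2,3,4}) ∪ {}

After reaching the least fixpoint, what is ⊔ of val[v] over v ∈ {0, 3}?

{0,4}

Iteration log — 9 steps:
  step 1. node 0  ⊔preds={}  new={0}  old={}  +wl: 
  step 2. node 1  ⊔preds={0,4}  new={1,2,3}  old={}  +wl: 0
  step 3. node 2  ⊔preds={0,4}  new={0}  old={}  +wl: 
  step 4. node 3  ⊔preds={0,4}  new={4}  old={}  +wl: 2
  step 5. node 4  ⊔preds={0}  new={0,3}  old={}  +wl: 1
  step 6. node 5  ⊔preds={0,1,2,3}  new={0,4}  stable
  step 7. node 0  ⊔preds={0,1,2,3}  new={0}  stable
  step 8. node 2  ⊔preds={0,4}  new={0}  stable
  step 9. node 1  ⊔preds={0,3,4}  new={1,2,3}  stable

Least fixpoint reached:
  node 0: {0}
  node 1: {1,2,3}
  node 2: {0}
  node 3: {4}
  node 4: {0,3}
  node 5: {0,4}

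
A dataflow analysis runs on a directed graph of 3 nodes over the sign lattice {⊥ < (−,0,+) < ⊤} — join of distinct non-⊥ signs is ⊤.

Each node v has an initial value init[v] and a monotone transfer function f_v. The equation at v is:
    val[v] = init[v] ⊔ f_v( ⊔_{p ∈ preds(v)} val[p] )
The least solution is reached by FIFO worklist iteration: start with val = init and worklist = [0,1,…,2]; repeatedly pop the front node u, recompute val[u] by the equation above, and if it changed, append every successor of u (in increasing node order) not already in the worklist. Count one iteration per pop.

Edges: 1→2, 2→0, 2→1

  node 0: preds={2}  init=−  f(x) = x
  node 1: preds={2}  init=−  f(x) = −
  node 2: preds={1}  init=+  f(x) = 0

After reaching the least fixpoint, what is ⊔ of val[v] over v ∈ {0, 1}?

Iteration log — 5 steps:
  step 1. node 0  ⊔preds=+  new=⊤  old=−  +wl: 
  step 2. node 1  ⊔preds=+  new=−  stable
  step 3. node 2  ⊔preds=−  new=⊤  old=+  +wl: 0,1
  step 4. node 0  ⊔preds=⊤  new=⊤  stable
  step 5. node 1  ⊔preds=⊤  new=−  stable

Least fixpoint reached:
  node 0: ⊤
  node 1: −
  node 2: ⊤

⊤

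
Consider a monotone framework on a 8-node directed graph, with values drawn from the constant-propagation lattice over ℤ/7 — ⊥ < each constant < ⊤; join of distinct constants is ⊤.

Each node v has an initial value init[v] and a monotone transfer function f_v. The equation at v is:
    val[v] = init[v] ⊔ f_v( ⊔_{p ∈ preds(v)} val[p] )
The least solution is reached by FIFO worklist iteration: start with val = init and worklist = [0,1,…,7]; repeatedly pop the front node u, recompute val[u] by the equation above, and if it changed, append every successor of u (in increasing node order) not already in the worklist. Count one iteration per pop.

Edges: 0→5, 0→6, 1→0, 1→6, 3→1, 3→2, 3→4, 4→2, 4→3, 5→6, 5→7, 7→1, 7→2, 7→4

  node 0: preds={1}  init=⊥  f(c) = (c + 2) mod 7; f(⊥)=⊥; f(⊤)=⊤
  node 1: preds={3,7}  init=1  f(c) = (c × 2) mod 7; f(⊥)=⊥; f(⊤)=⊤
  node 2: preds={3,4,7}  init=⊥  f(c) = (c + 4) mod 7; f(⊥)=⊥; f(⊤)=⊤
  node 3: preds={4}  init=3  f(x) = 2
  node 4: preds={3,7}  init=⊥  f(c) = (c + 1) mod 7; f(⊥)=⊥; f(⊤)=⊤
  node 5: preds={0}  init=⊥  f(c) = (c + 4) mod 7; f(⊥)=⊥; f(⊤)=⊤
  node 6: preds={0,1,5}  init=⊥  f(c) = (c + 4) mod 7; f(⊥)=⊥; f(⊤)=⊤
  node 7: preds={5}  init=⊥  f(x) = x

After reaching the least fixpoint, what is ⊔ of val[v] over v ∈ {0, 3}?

⊤

Worklist (19 pops):
  #1 pop 0: in=1 → 3 (was ⊥); enqueue []
  #2 pop 1: in=3 → ⊤ (was 1); enqueue [0]
  #3 pop 2: in=3 → 0 (was ⊥); enqueue []
  #4 pop 3: in=⊥ → ⊤ (was 3); enqueue [1,2]
  #5 pop 4: in=⊤ → ⊤ (was ⊥); enqueue [3]
  #6 pop 5: in=3 → 0 (was ⊥); enqueue []
  #7 pop 6: in=⊤ → ⊤ (was ⊥); enqueue []
  #8 pop 7: in=0 → 0 (was ⊥); enqueue [4]
  #9 pop 0: in=⊤ → ⊤ (was 3); enqueue [5,6]
  #10 pop 1: in=⊤ → ⊤ (no change)
  #11 pop 2: in=⊤ → ⊤ (was 0); enqueue []
  #12 pop 3: in=⊤ → ⊤ (no change)
  #13 pop 4: in=⊤ → ⊤ (no change)
  #14 pop 5: in=⊤ → ⊤ (was 0); enqueue [7]
  #15 pop 6: in=⊤ → ⊤ (no change)
  #16 pop 7: in=⊤ → ⊤ (was 0); enqueue [1,2,4]
  #17 pop 1: in=⊤ → ⊤ (no change)
  #18 pop 2: in=⊤ → ⊤ (no change)
  #19 pop 4: in=⊤ → ⊤ (no change)

Fixpoint:
  val[0] = ⊤
  val[1] = ⊤
  val[2] = ⊤
  val[3] = ⊤
  val[4] = ⊤
  val[5] = ⊤
  val[6] = ⊤
  val[7] = ⊤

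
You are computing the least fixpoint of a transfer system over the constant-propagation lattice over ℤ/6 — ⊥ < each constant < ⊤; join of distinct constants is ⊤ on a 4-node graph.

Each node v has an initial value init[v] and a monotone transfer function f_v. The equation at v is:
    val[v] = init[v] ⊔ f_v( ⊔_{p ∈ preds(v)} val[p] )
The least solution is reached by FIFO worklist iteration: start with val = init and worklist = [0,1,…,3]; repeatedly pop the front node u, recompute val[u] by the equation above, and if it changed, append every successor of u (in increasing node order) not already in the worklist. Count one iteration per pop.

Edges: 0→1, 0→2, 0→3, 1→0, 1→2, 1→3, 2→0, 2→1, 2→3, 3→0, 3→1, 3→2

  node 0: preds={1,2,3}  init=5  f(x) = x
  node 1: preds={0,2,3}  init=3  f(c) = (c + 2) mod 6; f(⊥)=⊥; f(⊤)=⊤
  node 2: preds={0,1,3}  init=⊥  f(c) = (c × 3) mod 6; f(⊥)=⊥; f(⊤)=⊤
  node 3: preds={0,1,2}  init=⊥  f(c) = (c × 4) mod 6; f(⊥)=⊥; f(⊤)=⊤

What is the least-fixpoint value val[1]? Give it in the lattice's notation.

Iteration log — 7 steps:
  step 1. node 0  ⊔preds=3  new=⊤  old=5  +wl: 
  step 2. node 1  ⊔preds=⊤  new=⊤  old=3  +wl: 0
  step 3. node 2  ⊔preds=⊤  new=⊤  old=⊥  +wl: 1
  step 4. node 3  ⊔preds=⊤  new=⊤  old=⊥  +wl: 2
  step 5. node 0  ⊔preds=⊤  new=⊤  stable
  step 6. node 1  ⊔preds=⊤  new=⊤  stable
  step 7. node 2  ⊔preds=⊤  new=⊤  stable

Least fixpoint reached:
  node 0: ⊤
  node 1: ⊤
  node 2: ⊤
  node 3: ⊤

⊤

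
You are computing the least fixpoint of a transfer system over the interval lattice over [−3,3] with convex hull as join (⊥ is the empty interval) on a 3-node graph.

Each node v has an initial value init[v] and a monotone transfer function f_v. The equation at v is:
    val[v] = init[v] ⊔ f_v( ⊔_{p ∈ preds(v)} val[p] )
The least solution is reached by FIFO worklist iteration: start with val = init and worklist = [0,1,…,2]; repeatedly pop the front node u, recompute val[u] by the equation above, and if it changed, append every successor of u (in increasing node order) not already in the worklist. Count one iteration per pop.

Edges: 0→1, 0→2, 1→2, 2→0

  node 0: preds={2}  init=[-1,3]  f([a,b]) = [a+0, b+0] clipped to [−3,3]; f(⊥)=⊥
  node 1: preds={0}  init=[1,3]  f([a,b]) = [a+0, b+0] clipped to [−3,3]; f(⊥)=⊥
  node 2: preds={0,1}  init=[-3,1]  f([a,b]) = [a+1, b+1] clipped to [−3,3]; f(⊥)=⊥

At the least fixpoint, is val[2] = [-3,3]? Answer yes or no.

Worklist (4 pops):
  #1 pop 0: in=[-3,1] → [-3,3] (was [-1,3]); enqueue []
  #2 pop 1: in=[-3,3] → [-3,3] (was [1,3]); enqueue []
  #3 pop 2: in=[-3,3] → [-3,3] (was [-3,1]); enqueue [0]
  #4 pop 0: in=[-3,3] → [-3,3] (no change)

Fixpoint:
  val[0] = [-3,3]
  val[1] = [-3,3]
  val[2] = [-3,3]

yes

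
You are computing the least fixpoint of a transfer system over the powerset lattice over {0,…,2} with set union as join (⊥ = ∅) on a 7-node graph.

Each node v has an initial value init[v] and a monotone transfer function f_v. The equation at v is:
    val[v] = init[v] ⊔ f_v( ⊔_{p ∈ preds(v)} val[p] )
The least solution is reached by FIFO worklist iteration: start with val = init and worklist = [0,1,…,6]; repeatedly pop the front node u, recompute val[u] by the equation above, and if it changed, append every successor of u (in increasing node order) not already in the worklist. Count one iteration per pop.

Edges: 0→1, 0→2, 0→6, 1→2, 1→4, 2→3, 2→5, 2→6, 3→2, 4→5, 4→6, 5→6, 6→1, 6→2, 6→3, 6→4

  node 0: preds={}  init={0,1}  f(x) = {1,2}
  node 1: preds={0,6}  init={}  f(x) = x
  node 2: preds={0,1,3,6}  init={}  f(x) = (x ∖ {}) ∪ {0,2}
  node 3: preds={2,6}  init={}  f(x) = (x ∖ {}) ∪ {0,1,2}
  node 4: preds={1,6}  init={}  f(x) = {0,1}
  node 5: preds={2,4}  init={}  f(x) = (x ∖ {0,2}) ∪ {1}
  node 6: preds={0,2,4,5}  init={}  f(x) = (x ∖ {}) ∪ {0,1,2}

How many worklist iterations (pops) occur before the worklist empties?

Trace (11 dequeues):
  [1] u=0 | in {} | out {0,1,2} | prev {0,1} | push {}
  [2] u=1 | in {0,1,2} | out {0,1,2} | prev {} | push {}
  [3] u=2 | in {0,1,2} | out {0,1,2} | prev {} | push {}
  [4] u=3 | in {0,1,2} | out {0,1,2} | prev {} | push {2}
  [5] u=4 | in {0,1,2} | out {0,1} | prev {} | push {}
  [6] u=5 | in {0,1,2} | out {1} | prev {} | push {}
  [7] u=6 | in {0,1,2} | out {0,1,2} | prev {} | push {1,3,4}
  [8] u=2 | in {0,1,2} | out {0,1,2} | ==
  [9] u=1 | in {0,1,2} | out {0,1,2} | ==
  [10] u=3 | in {0,1,2} | out {0,1,2} | ==
  [11] u=4 | in {0,1,2} | out {0,1} | ==

Converged values:
  [0] {0,1,2}
  [1] {0,1,2}
  [2] {0,1,2}
  [3] {0,1,2}
  [4] {0,1}
  [5] {1}
  [6] {0,1,2}

11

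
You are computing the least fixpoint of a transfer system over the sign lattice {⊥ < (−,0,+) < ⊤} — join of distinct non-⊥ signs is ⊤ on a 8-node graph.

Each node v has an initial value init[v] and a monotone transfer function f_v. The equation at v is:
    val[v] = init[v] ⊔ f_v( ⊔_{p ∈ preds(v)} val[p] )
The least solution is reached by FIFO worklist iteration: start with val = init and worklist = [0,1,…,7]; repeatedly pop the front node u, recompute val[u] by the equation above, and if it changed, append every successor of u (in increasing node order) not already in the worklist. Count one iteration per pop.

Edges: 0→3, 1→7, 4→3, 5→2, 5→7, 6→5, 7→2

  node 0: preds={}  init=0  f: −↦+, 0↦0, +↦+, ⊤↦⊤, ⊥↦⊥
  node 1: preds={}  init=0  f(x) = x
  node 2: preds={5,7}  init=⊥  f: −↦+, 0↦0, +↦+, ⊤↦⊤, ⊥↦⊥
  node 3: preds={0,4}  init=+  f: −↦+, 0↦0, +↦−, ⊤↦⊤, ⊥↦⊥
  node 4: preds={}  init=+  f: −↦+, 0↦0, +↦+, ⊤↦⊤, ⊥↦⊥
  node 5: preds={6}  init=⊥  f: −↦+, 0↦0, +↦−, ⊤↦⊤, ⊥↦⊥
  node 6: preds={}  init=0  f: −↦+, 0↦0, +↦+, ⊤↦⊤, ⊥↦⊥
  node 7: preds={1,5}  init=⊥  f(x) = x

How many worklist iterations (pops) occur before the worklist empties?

9

Iteration log — 9 steps:
  step 1. node 0  ⊔preds=⊥  new=0  stable
  step 2. node 1  ⊔preds=⊥  new=0  stable
  step 3. node 2  ⊔preds=⊥  new=⊥  stable
  step 4. node 3  ⊔preds=⊤  new=⊤  old=+  +wl: 
  step 5. node 4  ⊔preds=⊥  new=+  stable
  step 6. node 5  ⊔preds=0  new=0  old=⊥  +wl: 2
  step 7. node 6  ⊔preds=⊥  new=0  stable
  step 8. node 7  ⊔preds=0  new=0  old=⊥  +wl: 
  step 9. node 2  ⊔preds=0  new=0  old=⊥  +wl: 

Least fixpoint reached:
  node 0: 0
  node 1: 0
  node 2: 0
  node 3: ⊤
  node 4: +
  node 5: 0
  node 6: 0
  node 7: 0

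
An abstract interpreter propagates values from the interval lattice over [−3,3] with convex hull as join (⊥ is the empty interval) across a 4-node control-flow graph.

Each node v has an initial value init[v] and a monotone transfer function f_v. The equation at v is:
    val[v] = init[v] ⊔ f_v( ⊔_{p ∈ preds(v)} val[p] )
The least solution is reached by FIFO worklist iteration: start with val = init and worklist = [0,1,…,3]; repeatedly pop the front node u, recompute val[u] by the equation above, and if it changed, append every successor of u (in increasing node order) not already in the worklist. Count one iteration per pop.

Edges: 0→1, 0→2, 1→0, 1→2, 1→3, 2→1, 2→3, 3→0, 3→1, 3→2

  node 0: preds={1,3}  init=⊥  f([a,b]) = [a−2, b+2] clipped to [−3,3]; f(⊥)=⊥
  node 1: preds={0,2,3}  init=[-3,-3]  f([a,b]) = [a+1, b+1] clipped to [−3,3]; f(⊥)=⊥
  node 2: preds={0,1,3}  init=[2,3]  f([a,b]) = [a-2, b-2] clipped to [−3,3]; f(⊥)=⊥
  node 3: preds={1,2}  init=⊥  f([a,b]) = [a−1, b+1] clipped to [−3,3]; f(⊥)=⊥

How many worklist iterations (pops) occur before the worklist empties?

7

Trace (7 dequeues):
  [1] u=0 | in [-3,-3] | out [-3,-1] | prev ⊥ | push {}
  [2] u=1 | in [-3,3] | out [-3,3] | prev [-3,-3] | push {0}
  [3] u=2 | in [-3,3] | out [-3,3] | prev [2,3] | push {1}
  [4] u=3 | in [-3,3] | out [-3,3] | prev ⊥ | push {2}
  [5] u=0 | in [-3,3] | out [-3,3] | prev [-3,-1] | push {}
  [6] u=1 | in [-3,3] | out [-3,3] | ==
  [7] u=2 | in [-3,3] | out [-3,3] | ==

Converged values:
  [0] [-3,3]
  [1] [-3,3]
  [2] [-3,3]
  [3] [-3,3]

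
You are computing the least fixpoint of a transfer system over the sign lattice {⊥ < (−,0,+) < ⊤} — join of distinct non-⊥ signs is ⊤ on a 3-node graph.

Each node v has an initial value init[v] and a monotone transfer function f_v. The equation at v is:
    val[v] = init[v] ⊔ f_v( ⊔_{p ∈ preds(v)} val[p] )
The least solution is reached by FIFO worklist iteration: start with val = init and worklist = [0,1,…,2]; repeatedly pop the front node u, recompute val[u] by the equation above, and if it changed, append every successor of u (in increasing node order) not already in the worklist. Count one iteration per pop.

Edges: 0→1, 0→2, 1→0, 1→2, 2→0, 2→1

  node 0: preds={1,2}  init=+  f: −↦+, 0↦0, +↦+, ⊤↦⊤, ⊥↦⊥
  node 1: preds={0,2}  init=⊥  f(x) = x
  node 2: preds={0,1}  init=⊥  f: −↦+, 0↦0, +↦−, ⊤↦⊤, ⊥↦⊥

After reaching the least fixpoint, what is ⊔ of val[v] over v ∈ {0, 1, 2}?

⊤

Worklist (8 pops):
  #1 pop 0: in=⊥ → + (no change)
  #2 pop 1: in=+ → + (was ⊥); enqueue [0]
  #3 pop 2: in=+ → − (was ⊥); enqueue [1]
  #4 pop 0: in=⊤ → ⊤ (was +); enqueue [2]
  #5 pop 1: in=⊤ → ⊤ (was +); enqueue [0]
  #6 pop 2: in=⊤ → ⊤ (was −); enqueue [1]
  #7 pop 0: in=⊤ → ⊤ (no change)
  #8 pop 1: in=⊤ → ⊤ (no change)

Fixpoint:
  val[0] = ⊤
  val[1] = ⊤
  val[2] = ⊤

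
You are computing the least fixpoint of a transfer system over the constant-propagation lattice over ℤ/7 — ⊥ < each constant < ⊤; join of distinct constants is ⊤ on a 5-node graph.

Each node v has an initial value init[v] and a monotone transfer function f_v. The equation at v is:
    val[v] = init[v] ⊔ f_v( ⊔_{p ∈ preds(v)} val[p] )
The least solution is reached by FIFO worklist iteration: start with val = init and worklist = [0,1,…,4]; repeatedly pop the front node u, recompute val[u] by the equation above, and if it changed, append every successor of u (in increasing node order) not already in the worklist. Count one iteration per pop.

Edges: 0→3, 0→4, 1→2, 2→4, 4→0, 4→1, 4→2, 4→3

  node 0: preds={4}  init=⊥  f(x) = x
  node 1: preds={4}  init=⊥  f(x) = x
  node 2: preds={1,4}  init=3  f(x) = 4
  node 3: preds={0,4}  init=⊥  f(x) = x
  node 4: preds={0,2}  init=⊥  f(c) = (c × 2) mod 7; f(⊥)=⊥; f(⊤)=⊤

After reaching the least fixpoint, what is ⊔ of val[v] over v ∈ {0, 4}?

Worklist (10 pops):
  #1 pop 0: in=⊥ → ⊥ (no change)
  #2 pop 1: in=⊥ → ⊥ (no change)
  #3 pop 2: in=⊥ → ⊤ (was 3); enqueue []
  #4 pop 3: in=⊥ → ⊥ (no change)
  #5 pop 4: in=⊤ → ⊤ (was ⊥); enqueue [0,1,2,3]
  #6 pop 0: in=⊤ → ⊤ (was ⊥); enqueue [4]
  #7 pop 1: in=⊤ → ⊤ (was ⊥); enqueue []
  #8 pop 2: in=⊤ → ⊤ (no change)
  #9 pop 3: in=⊤ → ⊤ (was ⊥); enqueue []
  #10 pop 4: in=⊤ → ⊤ (no change)

Fixpoint:
  val[0] = ⊤
  val[1] = ⊤
  val[2] = ⊤
  val[3] = ⊤
  val[4] = ⊤

⊤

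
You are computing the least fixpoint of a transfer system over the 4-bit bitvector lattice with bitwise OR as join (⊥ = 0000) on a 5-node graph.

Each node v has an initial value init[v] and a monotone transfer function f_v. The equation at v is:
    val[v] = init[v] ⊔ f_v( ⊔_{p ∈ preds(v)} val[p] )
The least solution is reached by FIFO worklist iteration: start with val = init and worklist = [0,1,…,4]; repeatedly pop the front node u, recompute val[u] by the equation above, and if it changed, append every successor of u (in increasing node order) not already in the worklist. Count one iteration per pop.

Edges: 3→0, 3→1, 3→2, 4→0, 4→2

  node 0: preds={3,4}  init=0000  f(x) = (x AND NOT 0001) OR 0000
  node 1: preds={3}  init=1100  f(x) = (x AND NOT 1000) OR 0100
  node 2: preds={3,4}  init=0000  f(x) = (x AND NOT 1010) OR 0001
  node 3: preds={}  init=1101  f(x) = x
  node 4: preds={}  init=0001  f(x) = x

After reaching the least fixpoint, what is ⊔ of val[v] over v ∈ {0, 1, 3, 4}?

1101

Iteration log — 5 steps:
  step 1. node 0  ⊔preds=1101  new=1100  old=0000  +wl: 
  step 2. node 1  ⊔preds=1101  new=1101  old=1100  +wl: 
  step 3. node 2  ⊔preds=1101  new=0101  old=0000  +wl: 
  step 4. node 3  ⊔preds=0000  new=1101  stable
  step 5. node 4  ⊔preds=0000  new=0001  stable

Least fixpoint reached:
  node 0: 1100
  node 1: 1101
  node 2: 0101
  node 3: 1101
  node 4: 0001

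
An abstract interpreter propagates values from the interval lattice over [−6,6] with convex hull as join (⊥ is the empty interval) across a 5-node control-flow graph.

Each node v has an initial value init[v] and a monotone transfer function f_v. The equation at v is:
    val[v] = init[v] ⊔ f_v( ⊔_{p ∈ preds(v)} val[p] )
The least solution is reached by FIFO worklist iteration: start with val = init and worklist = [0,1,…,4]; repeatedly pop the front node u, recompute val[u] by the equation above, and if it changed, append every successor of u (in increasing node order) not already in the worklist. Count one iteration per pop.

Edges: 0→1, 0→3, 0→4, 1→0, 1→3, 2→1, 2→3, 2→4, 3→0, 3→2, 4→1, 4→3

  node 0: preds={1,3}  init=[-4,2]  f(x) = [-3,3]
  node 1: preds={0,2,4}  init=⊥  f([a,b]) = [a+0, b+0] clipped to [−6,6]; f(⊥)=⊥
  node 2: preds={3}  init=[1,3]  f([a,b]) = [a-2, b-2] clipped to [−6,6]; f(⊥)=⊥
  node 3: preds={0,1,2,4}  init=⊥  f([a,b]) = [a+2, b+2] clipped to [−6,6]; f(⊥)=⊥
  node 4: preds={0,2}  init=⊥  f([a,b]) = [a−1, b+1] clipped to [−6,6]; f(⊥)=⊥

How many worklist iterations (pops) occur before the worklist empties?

Trace (22 dequeues):
  [1] u=0 | in ⊥ | out [-4,3] | prev [-4,2] | push {}
  [2] u=1 | in [-4,3] | out [-4,3] | prev ⊥ | push {0}
  [3] u=2 | in ⊥ | out [1,3] | ==
  [4] u=3 | in [-4,3] | out [-2,5] | prev ⊥ | push {2}
  [5] u=4 | in [-4,3] | out [-5,4] | prev ⊥ | push {1,3}
  [6] u=0 | in [-4,5] | out [-4,3] | ==
  [7] u=2 | in [-2,5] | out [-4,3] | prev [1,3] | push {4}
  [8] u=1 | in [-5,4] | out [-5,4] | prev [-4,3] | push {0}
  [9] u=3 | in [-5,4] | out [-3,6] | prev [-2,5] | push {2}
  [10] u=4 | in [-4,3] | out [-5,4] | ==
  [11] u=0 | in [-5,6] | out [-4,3] | ==
  [12] u=2 | in [-3,6] | out [-5,4] | prev [-4,3] | push {1,3,4}
  [13] u=1 | in [-5,4] | out [-5,4] | ==
  [14] u=3 | in [-5,4] | out [-3,6] | ==
  [15] u=4 | in [-5,4] | out [-6,5] | prev [-5,4] | push {1,3}
  [16] u=1 | in [-6,5] | out [-6,5] | prev [-5,4] | push {0}
  [17] u=3 | in [-6,5] | out [-4,6] | prev [-3,6] | push {2}
  [18] u=0 | in [-6,6] | out [-4,3] | ==
  [19] u=2 | in [-4,6] | out [-6,4] | prev [-5,4] | push {1,3,4}
  [20] u=1 | in [-6,5] | out [-6,5] | ==
  [21] u=3 | in [-6,5] | out [-4,6] | ==
  [22] u=4 | in [-6,4] | out [-6,5] | ==

Converged values:
  [0] [-4,3]
  [1] [-6,5]
  [2] [-6,4]
  [3] [-4,6]
  [4] [-6,5]

22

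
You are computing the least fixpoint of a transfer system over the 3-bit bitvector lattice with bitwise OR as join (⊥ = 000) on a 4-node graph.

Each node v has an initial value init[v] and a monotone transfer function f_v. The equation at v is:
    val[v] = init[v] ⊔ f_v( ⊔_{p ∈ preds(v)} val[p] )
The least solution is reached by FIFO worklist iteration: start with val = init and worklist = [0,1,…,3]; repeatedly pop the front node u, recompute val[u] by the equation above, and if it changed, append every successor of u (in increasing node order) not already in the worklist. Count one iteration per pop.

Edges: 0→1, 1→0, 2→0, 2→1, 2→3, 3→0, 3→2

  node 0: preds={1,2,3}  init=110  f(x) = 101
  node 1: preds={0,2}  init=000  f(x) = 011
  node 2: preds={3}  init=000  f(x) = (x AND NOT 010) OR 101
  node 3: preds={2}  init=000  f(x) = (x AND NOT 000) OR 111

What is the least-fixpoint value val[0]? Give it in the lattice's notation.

111

Iteration log — 7 steps:
  step 1. node 0  ⊔preds=000  new=111  old=110  +wl: 
  step 2. node 1  ⊔preds=111  new=011  old=000  +wl: 0
  step 3. node 2  ⊔preds=000  new=101  old=000  +wl: 1
  step 4. node 3  ⊔preds=101  new=111  old=000  +wl: 2
  step 5. node 0  ⊔preds=111  new=111  stable
  step 6. node 1  ⊔preds=111  new=011  stable
  step 7. node 2  ⊔preds=111  new=101  stable

Least fixpoint reached:
  node 0: 111
  node 1: 011
  node 2: 101
  node 3: 111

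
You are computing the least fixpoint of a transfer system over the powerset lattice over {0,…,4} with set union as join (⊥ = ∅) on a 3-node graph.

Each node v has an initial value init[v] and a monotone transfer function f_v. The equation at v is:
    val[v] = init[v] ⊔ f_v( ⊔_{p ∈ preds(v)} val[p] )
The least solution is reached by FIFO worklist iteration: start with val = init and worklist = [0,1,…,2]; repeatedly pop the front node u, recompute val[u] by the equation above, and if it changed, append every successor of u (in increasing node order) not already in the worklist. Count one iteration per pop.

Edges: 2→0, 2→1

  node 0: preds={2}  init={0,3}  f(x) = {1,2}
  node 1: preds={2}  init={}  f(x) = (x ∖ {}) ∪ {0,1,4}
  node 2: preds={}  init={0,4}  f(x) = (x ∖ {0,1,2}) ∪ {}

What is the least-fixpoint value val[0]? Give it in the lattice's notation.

Iteration log — 3 steps:
  step 1. node 0  ⊔preds={0,4}  new={0,1,2,3}  old={0,3}  +wl: 
  step 2. node 1  ⊔preds={0,4}  new={0,1,4}  old={}  +wl: 
  step 3. node 2  ⊔preds={}  new={0,4}  stable

Least fixpoint reached:
  node 0: {0,1,2,3}
  node 1: {0,1,4}
  node 2: {0,4}

{0,1,2,3}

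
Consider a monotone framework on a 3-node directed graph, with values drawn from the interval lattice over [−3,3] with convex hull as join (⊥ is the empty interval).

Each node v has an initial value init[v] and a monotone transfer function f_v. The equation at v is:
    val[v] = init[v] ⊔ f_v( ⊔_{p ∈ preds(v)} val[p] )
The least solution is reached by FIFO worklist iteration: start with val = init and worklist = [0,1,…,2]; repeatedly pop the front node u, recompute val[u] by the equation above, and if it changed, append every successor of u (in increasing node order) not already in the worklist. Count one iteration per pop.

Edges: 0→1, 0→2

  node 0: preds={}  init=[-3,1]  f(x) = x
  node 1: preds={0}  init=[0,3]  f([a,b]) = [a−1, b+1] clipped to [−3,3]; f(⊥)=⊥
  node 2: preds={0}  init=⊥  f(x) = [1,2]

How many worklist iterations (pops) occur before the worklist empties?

3

Iteration log — 3 steps:
  step 1. node 0  ⊔preds=⊥  new=[-3,1]  stable
  step 2. node 1  ⊔preds=[-3,1]  new=[-3,3]  old=[0,3]  +wl: 
  step 3. node 2  ⊔preds=[-3,1]  new=[1,2]  old=⊥  +wl: 

Least fixpoint reached:
  node 0: [-3,1]
  node 1: [-3,3]
  node 2: [1,2]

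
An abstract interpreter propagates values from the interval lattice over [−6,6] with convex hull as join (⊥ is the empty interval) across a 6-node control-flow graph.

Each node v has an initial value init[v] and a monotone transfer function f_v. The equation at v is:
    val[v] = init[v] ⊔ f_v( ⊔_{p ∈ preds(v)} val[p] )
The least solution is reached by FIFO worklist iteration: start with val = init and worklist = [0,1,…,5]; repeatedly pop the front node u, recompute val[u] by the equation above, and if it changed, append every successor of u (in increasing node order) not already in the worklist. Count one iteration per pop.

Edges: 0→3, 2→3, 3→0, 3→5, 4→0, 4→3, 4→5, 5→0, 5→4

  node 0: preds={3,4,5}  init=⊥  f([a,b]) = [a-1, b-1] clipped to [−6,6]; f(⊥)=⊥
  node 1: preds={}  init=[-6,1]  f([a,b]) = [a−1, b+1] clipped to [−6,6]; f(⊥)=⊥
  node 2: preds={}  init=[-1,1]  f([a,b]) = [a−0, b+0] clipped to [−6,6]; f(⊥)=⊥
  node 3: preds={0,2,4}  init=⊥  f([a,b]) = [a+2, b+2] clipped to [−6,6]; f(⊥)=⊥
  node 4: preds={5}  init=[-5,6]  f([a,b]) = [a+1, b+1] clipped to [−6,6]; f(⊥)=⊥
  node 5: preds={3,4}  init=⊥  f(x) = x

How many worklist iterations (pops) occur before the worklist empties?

Trace (8 dequeues):
  [1] u=0 | in [-5,6] | out [-6,5] | prev ⊥ | push {}
  [2] u=1 | in ⊥ | out [-6,1] | ==
  [3] u=2 | in ⊥ | out [-1,1] | ==
  [4] u=3 | in [-6,6] | out [-4,6] | prev ⊥ | push {0}
  [5] u=4 | in ⊥ | out [-5,6] | ==
  [6] u=5 | in [-5,6] | out [-5,6] | prev ⊥ | push {4}
  [7] u=0 | in [-5,6] | out [-6,5] | ==
  [8] u=4 | in [-5,6] | out [-5,6] | ==

Converged values:
  [0] [-6,5]
  [1] [-6,1]
  [2] [-1,1]
  [3] [-4,6]
  [4] [-5,6]
  [5] [-5,6]

8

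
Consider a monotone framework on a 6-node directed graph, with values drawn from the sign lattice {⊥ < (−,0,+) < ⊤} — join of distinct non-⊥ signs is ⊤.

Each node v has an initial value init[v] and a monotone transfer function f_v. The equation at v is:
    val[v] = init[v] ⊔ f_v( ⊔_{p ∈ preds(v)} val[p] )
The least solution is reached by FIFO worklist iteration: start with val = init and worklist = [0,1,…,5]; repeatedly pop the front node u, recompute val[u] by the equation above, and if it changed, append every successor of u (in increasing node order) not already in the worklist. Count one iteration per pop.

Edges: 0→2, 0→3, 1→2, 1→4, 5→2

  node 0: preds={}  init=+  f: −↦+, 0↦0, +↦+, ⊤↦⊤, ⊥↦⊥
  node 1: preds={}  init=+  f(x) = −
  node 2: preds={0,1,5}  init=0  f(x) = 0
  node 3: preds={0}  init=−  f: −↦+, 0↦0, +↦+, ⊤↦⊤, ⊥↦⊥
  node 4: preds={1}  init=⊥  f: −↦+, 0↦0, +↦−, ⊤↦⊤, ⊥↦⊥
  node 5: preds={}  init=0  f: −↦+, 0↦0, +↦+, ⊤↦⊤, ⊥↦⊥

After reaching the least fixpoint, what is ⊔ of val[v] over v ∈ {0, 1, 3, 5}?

Worklist (6 pops):
  #1 pop 0: in=⊥ → + (no change)
  #2 pop 1: in=⊥ → ⊤ (was +); enqueue []
  #3 pop 2: in=⊤ → 0 (no change)
  #4 pop 3: in=+ → ⊤ (was −); enqueue []
  #5 pop 4: in=⊤ → ⊤ (was ⊥); enqueue []
  #6 pop 5: in=⊥ → 0 (no change)

Fixpoint:
  val[0] = +
  val[1] = ⊤
  val[2] = 0
  val[3] = ⊤
  val[4] = ⊤
  val[5] = 0

⊤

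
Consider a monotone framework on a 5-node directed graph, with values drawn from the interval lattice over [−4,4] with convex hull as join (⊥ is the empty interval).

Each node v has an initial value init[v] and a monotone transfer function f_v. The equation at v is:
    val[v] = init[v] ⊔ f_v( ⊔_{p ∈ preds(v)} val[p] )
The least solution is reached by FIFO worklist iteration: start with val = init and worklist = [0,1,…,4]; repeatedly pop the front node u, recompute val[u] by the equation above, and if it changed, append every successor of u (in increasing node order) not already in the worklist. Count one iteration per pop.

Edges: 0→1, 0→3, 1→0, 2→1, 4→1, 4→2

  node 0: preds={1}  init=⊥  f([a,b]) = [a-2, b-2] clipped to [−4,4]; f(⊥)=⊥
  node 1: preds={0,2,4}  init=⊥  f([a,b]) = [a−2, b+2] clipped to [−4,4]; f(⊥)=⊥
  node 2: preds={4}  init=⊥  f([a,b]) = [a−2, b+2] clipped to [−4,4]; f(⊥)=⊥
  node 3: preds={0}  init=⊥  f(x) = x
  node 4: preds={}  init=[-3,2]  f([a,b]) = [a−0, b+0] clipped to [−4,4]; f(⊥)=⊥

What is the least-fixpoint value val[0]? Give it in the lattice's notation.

Trace (8 dequeues):
  [1] u=0 | in ⊥ | out ⊥ | ==
  [2] u=1 | in [-3,2] | out [-4,4] | prev ⊥ | push {0}
  [3] u=2 | in [-3,2] | out [-4,4] | prev ⊥ | push {1}
  [4] u=3 | in ⊥ | out ⊥ | ==
  [5] u=4 | in ⊥ | out [-3,2] | ==
  [6] u=0 | in [-4,4] | out [-4,2] | prev ⊥ | push {3}
  [7] u=1 | in [-4,4] | out [-4,4] | ==
  [8] u=3 | in [-4,2] | out [-4,2] | prev ⊥ | push {}

Converged values:
  [0] [-4,2]
  [1] [-4,4]
  [2] [-4,4]
  [3] [-4,2]
  [4] [-3,2]

[-4,2]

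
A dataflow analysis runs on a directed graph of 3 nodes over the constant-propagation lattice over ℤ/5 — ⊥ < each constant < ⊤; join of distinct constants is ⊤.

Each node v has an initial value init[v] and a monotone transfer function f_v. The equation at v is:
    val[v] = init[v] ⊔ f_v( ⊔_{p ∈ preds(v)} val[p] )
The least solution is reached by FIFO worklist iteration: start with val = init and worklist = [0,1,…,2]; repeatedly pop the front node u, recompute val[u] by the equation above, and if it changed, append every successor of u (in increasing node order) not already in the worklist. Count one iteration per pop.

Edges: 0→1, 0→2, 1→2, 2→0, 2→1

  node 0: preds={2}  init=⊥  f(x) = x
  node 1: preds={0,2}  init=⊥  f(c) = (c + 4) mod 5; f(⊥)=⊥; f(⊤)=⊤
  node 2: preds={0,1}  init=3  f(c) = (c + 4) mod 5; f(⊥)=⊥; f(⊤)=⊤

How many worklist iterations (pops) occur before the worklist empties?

6

Worklist (6 pops):
  #1 pop 0: in=3 → 3 (was ⊥); enqueue []
  #2 pop 1: in=3 → 2 (was ⊥); enqueue []
  #3 pop 2: in=⊤ → ⊤ (was 3); enqueue [0,1]
  #4 pop 0: in=⊤ → ⊤ (was 3); enqueue [2]
  #5 pop 1: in=⊤ → ⊤ (was 2); enqueue []
  #6 pop 2: in=⊤ → ⊤ (no change)

Fixpoint:
  val[0] = ⊤
  val[1] = ⊤
  val[2] = ⊤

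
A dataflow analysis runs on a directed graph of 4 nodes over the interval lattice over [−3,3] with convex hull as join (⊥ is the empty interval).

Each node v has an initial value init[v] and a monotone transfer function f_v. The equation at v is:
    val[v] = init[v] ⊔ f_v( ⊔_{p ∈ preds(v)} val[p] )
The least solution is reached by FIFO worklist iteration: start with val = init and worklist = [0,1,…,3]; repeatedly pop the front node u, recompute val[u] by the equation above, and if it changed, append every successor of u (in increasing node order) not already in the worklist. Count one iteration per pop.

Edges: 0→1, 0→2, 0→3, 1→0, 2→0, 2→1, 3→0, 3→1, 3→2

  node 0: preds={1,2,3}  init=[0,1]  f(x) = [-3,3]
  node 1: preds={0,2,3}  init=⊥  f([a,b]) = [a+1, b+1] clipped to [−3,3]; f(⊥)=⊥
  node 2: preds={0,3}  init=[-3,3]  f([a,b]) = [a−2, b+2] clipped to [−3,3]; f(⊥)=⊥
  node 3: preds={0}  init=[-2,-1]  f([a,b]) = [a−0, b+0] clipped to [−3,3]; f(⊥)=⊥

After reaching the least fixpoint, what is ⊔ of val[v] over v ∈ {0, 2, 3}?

[-3,3]

Worklist (7 pops):
  #1 pop 0: in=[-3,3] → [-3,3] (was [0,1]); enqueue []
  #2 pop 1: in=[-3,3] → [-2,3] (was ⊥); enqueue [0]
  #3 pop 2: in=[-3,3] → [-3,3] (no change)
  #4 pop 3: in=[-3,3] → [-3,3] (was [-2,-1]); enqueue [1,2]
  #5 pop 0: in=[-3,3] → [-3,3] (no change)
  #6 pop 1: in=[-3,3] → [-2,3] (no change)
  #7 pop 2: in=[-3,3] → [-3,3] (no change)

Fixpoint:
  val[0] = [-3,3]
  val[1] = [-2,3]
  val[2] = [-3,3]
  val[3] = [-3,3]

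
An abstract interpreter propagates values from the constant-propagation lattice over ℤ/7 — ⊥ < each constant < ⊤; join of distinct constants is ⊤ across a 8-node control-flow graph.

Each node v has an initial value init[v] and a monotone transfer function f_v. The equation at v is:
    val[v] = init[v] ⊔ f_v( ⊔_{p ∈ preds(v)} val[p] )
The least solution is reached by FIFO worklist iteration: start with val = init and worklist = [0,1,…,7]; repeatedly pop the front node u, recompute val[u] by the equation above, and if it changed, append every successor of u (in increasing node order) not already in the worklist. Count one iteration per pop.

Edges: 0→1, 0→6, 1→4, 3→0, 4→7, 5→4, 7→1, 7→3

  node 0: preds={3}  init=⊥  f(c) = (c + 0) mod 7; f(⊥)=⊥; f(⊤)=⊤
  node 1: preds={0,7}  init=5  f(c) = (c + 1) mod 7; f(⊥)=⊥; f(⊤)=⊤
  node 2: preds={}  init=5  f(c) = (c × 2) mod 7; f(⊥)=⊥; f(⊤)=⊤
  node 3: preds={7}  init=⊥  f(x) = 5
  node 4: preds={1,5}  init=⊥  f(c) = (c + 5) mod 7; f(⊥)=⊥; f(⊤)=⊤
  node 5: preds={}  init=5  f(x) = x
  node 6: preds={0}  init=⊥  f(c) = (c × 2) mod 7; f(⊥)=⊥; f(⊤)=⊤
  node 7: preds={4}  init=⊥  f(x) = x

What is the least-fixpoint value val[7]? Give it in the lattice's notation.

Worklist (16 pops):
  #1 pop 0: in=⊥ → ⊥ (no change)
  #2 pop 1: in=⊥ → 5 (no change)
  #3 pop 2: in=⊥ → 5 (no change)
  #4 pop 3: in=⊥ → 5 (was ⊥); enqueue [0]
  #5 pop 4: in=5 → 3 (was ⊥); enqueue []
  #6 pop 5: in=⊥ → 5 (no change)
  #7 pop 6: in=⊥ → ⊥ (no change)
  #8 pop 7: in=3 → 3 (was ⊥); enqueue [1,3]
  #9 pop 0: in=5 → 5 (was ⊥); enqueue [6]
  #10 pop 1: in=⊤ → ⊤ (was 5); enqueue [4]
  #11 pop 3: in=3 → 5 (no change)
  #12 pop 6: in=5 → 3 (was ⊥); enqueue []
  #13 pop 4: in=⊤ → ⊤ (was 3); enqueue [7]
  #14 pop 7: in=⊤ → ⊤ (was 3); enqueue [1,3]
  #15 pop 1: in=⊤ → ⊤ (no change)
  #16 pop 3: in=⊤ → 5 (no change)

Fixpoint:
  val[0] = 5
  val[1] = ⊤
  val[2] = 5
  val[3] = 5
  val[4] = ⊤
  val[5] = 5
  val[6] = 3
  val[7] = ⊤

⊤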